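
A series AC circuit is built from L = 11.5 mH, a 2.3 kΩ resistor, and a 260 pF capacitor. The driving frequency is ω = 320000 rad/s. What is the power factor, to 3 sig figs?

0.266

X_L = ωL = 3680 Ω
X_C = 1/(ωC) = 12000 Ω
Net reactance X = X_L − X_C = -8340 Ω
Z = 2300 − j8340 Ω
|Z| = √(2300² + 8340²) = 8650 Ω
∠Z = arctan(-8340/2300) = -74.6°
cos φ = cos(-74.6°) = 0.266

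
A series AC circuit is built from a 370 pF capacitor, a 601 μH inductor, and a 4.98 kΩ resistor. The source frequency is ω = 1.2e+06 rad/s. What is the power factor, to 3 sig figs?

0.956

X_L = ωL = 721 Ω
X_C = 1/(ωC) = 2250 Ω
Net reactance X = X_L − X_C = -1530 Ω
Z = 4980 − j1530 Ω
|Z| = √(4980² + 1530²) = 5210 Ω
∠Z = arctan(-1530/4980) = -17.1°
cos φ = cos(-17.1°) = 0.956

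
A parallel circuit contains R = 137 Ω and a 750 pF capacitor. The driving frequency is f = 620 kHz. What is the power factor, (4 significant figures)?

ω = 2πf = 3.896e+06 rad/s
X_C = 1/(ωC) = 342.3 Ω
Parallel: admittances add. Y = 1/R + jωC
Y = (0.007299 + j0.002922) S
|Y| = 0.007862 S → |Z| = 1/|Y| = 127.2 Ω, ∠Z = −∠Y = -21.81°
cos φ = cos(-21.81°) = 0.9284

0.9284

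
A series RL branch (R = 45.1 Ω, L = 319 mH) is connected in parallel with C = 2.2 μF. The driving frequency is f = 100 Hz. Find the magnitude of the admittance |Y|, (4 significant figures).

ω = 2πf = 628.3 rad/s
X_L = ωL = 200.4 Ω
X_C = 1/(ωC) = 723.4 Ω
Branch 1 (R+jX_L): Z₁ = 45.10 + j200.4 Ω, |Z₁| = 205.4 Ω
Branch 2 (−jX_C): Z₂ = −j723.4 Ω
Parallel: Z = Z₁Z₂/(Z₁+Z₂), |Z| = 283.1 Ω, ∠Z = 72.39°
|Y| = 1/|Z| = 3.532 mS

3.532 mS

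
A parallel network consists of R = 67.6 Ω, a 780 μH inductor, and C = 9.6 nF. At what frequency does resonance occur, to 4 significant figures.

ω₀ = 1/√(LC) = 1/√(0.00078 × 9.6e-09) = 365400 rad/s
f₀ = ω₀/(2π) = 58.16 kHz

58.16 kHz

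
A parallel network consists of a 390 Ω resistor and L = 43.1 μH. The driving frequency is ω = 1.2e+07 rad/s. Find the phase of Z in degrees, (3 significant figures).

37.0°

X_L = ωL = 517 Ω
Parallel: admittances add. Y = 1/R + 1/(jωL)
Y = (0.00256 − j0.00193) S
|Y| = 0.00321 S → |Z| = 1/|Y| = 311 Ω, ∠Z = −∠Y = 37.0°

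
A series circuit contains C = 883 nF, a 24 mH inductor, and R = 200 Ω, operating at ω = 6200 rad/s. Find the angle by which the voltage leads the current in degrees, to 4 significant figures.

X_L = ωL = 148.8 Ω
X_C = 1/(ωC) = 182.7 Ω
Net reactance X = X_L − X_C = -33.86 Ω
Z = 200.0 − j33.86 Ω
|Z| = √(200.0² + 33.86²) = 202.8 Ω
∠Z = arctan(-33.86/200.0) = -9.610°

-9.610°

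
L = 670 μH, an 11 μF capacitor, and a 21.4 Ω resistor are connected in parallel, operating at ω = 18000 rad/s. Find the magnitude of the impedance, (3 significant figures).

X_L = ωL = 12.1 Ω
X_C = 1/(ωC) = 5.05 Ω
Parallel: admittances add. Y = 1/R + 1/(jωL) + jωC
Y = (0.0467 + j0.115) S
|Y| = 0.124 S → |Z| = 1/|Y| = 8.05 Ω, ∠Z = −∠Y = -67.9°

8.05 Ω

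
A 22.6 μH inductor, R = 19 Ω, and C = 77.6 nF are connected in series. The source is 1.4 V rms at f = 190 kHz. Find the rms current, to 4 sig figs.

ω = 2πf = 1.194e+06 rad/s
X_L = ωL = 26.98 Ω
X_C = 1/(ωC) = 10.79 Ω
Net reactance X = X_L − X_C = 16.19 Ω
Z = 19.00 + j16.19 Ω
|Z| = √(19.00² + 16.19²) = 24.96 Ω
I = V/|Z| = 1.4/24.96 = 56.09 mA

56.09 mA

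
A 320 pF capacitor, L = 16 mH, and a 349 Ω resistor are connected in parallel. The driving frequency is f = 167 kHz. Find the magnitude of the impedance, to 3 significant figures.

ω = 2πf = 1.049e+06 rad/s
X_L = ωL = 16800 Ω
X_C = 1/(ωC) = 2980 Ω
Parallel: admittances add. Y = 1/R + 1/(jωL) + jωC
Y = (0.00287 + j0.000276) S
|Y| = 0.00288 S → |Z| = 1/|Y| = 347 Ω, ∠Z = −∠Y = -5.51°

347 Ω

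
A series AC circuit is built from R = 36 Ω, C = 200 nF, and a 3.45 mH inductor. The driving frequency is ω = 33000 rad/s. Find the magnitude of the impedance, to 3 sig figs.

X_L = ωL = 114 Ω
X_C = 1/(ωC) = 152 Ω
Net reactance X = X_L − X_C = -37.7 Ω
Z = 36.0 − j37.7 Ω
|Z| = √(36.0² + 37.7²) = 52.1 Ω

52.1 Ω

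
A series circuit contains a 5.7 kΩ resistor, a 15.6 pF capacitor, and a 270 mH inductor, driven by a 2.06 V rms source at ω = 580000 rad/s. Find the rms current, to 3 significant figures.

44.4 μA

X_L = ωL = 157000 Ω
X_C = 1/(ωC) = 111000 Ω
Net reactance X = X_L − X_C = 46100 Ω
Z = 5700 + j46100 Ω
|Z| = √(5700² + 46100²) = 46400 Ω
I = V/|Z| = 2.06/46400 = 44.4 μA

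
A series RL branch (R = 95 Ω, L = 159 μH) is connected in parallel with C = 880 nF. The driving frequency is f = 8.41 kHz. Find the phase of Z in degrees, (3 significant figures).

ω = 2πf = 52840 rad/s
X_L = ωL = 8.40 Ω
X_C = 1/(ωC) = 21.5 Ω
Branch 1 (R+jX_L): Z₁ = 95.0 + j8.40 Ω, |Z₁| = 95.4 Ω
Branch 2 (−jX_C): Z₂ = −j21.5 Ω
Parallel: Z = Z₁Z₂/(Z₁+Z₂), |Z| = 21.4 Ω, ∠Z = -77.1°

-77.1°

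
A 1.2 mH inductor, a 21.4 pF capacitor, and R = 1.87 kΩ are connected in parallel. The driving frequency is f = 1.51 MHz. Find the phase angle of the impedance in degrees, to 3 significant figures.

-12.2°

ω = 2πf = 9.488e+06 rad/s
X_L = ωL = 11400 Ω
X_C = 1/(ωC) = 4930 Ω
Parallel: admittances add. Y = 1/R + 1/(jωL) + jωC
Y = (0.000535 + j0.000115) S
|Y| = 0.000547 S → |Z| = 1/|Y| = 1830 Ω, ∠Z = −∠Y = -12.2°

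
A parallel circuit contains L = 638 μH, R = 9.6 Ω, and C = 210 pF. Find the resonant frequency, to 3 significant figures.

435 kHz

ω₀ = 1/√(LC) = 1/√(0.000638 × 2.1e-10) = 2.732e+06 rad/s
f₀ = ω₀/(2π) = 435 kHz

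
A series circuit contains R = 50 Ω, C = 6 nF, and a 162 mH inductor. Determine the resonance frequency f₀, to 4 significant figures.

5.105 kHz

ω₀ = 1/√(LC) = 1/√(0.162 × 6e-09) = 32080 rad/s
f₀ = ω₀/(2π) = 5.105 kHz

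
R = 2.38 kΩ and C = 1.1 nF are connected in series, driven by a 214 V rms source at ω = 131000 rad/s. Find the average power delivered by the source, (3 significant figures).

2.03 W

X_C = 1/(ωC) = 6940 Ω
Z = 2380 − j6940 Ω
|Z| = √(2380² + 6940²) = 7340 Ω
∠Z = arctan(-6940/2380) = -71.1°
I = V/|Z| = 29.2 mA
P = VI cos φ = 214 × 0.0292 × cos(-71.1°) = 2.03 W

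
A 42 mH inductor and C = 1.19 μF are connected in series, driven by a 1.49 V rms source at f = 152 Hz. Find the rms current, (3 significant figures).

1.77 mA

ω = 2πf = 955.0 rad/s
X_L = ωL = 40.1 Ω
X_C = 1/(ωC) = 880 Ω
Net reactance X = X_L − X_C = -840 Ω
Z = − j840 Ω
|Z| = √(0² + 840²) = 840 Ω
I = V/|Z| = 1.49/840 = 1.77 mA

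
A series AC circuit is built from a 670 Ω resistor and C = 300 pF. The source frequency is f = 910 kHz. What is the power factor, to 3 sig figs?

0.754

ω = 2πf = 5.718e+06 rad/s
X_C = 1/(ωC) = 583 Ω
Z = 670 − j583 Ω
|Z| = √(670² + 583²) = 888 Ω
∠Z = arctan(-583/670) = -41.0°
cos φ = cos(-41.0°) = 0.754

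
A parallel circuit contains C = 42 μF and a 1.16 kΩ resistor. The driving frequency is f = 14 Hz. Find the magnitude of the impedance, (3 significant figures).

264 Ω

ω = 2πf = 87.96 rad/s
X_C = 1/(ωC) = 271 Ω
Parallel: admittances add. Y = 1/R + jωC
Y = (0.000862 + j0.00369) S
|Y| = 0.00379 S → |Z| = 1/|Y| = 264 Ω, ∠Z = −∠Y = -76.9°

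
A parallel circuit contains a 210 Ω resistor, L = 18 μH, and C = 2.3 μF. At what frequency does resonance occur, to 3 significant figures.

24.7 kHz

ω₀ = 1/√(LC) = 1/√(1.8e-05 × 2.3e-06) = 155400 rad/s
f₀ = ω₀/(2π) = 24.7 kHz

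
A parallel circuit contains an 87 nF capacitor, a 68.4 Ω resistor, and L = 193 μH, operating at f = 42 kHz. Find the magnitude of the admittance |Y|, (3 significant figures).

ω = 2πf = 263900 rad/s
X_L = ωL = 50.9 Ω
X_C = 1/(ωC) = 43.6 Ω
Parallel: admittances add. Y = 1/R + 1/(jωL) + jωC
Y = (0.0146 + j0.00332) S
|Y| = 0.0150 S → |Z| = 1/|Y| = 66.7 Ω, ∠Z = −∠Y = -12.8°

15.0 mS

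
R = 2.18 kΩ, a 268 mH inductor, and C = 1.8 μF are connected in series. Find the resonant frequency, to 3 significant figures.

229 Hz

ω₀ = 1/√(LC) = 1/√(0.268 × 1.8e-06) = 1440 rad/s
f₀ = ω₀/(2π) = 229 Hz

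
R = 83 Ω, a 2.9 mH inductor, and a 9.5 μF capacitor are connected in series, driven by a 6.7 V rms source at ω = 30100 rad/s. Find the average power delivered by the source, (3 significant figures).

268 mW

X_L = ωL = 87.3 Ω
X_C = 1/(ωC) = 3.50 Ω
Net reactance X = X_L − X_C = 83.8 Ω
Z = 83.0 + j83.8 Ω
|Z| = √(83.0² + 83.8²) = 118 Ω
∠Z = arctan(83.8/83.0) = 45.3°
I = V/|Z| = 56.8 mA
P = VI cos φ = 6.7 × 0.0568 × cos(45.3°) = 268 mW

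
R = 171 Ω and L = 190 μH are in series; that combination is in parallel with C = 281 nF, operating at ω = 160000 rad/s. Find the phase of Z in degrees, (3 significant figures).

X_L = ωL = 30.4 Ω
X_C = 1/(ωC) = 22.2 Ω
Branch 1 (R+jX_L): Z₁ = 171 + j30.4 Ω, |Z₁| = 174 Ω
Branch 2 (−jX_C): Z₂ = −j22.2 Ω
Parallel: Z = Z₁Z₂/(Z₁+Z₂), |Z| = 22.6 Ω, ∠Z = -82.7°

-82.7°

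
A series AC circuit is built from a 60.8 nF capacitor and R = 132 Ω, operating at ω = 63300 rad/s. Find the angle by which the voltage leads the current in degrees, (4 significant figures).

-63.07°

X_C = 1/(ωC) = 259.8 Ω
Z = 132.0 − j259.8 Ω
|Z| = √(132.0² + 259.8²) = 291.4 Ω
∠Z = arctan(-259.8/132.0) = -63.07°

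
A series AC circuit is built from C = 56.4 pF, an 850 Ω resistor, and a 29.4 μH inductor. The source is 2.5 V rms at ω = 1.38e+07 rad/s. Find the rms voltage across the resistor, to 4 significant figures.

X_L = ωL = 405.7 Ω
X_C = 1/(ωC) = 1285 Ω
Net reactance X = X_L − X_C = -879.1 Ω
Z = 850.0 − j879.1 Ω
|Z| = √(850.0² + 879.1²) = 1223 Ω
I = V/|Z| = 2.044 mA
V_R = I·|Z_R| = 0.002044 × 850.0 = 1.738 V

1.738 V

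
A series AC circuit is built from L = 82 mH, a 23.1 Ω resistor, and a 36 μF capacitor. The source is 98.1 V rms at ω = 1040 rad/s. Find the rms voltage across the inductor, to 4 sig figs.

X_L = ωL = 85.28 Ω
X_C = 1/(ωC) = 26.71 Ω
Net reactance X = X_L − X_C = 58.57 Ω
Z = 23.10 + j58.57 Ω
|Z| = √(23.10² + 58.57²) = 62.96 Ω
I = V/|Z| = 1.558 A
V_L = I·|Z_L| = 1.558 × 85.28 = 132.9 V

132.9 V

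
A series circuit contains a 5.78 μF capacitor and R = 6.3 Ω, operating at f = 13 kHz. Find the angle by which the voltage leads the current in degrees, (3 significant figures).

-18.6°

ω = 2πf = 81680 rad/s
X_C = 1/(ωC) = 2.12 Ω
Z = 6.30 − j2.12 Ω
|Z| = √(6.30² + 2.12²) = 6.65 Ω
∠Z = arctan(-2.12/6.30) = -18.6°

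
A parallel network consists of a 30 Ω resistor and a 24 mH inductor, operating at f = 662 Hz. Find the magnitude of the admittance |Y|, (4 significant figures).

34.81 mS

ω = 2πf = 4159 rad/s
X_L = ωL = 99.83 Ω
Parallel: admittances add. Y = 1/R + 1/(jωL)
Y = (0.03333 − j0.01002) S
|Y| = 0.03481 S → |Z| = 1/|Y| = 28.73 Ω, ∠Z = −∠Y = 16.73°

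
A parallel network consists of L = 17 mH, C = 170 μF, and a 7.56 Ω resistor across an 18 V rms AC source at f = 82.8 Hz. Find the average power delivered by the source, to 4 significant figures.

ω = 2πf = 520.2 rad/s
X_L = ωL = 8.844 Ω
X_C = 1/(ωC) = 11.31 Ω
Parallel: admittances add. Y = 1/R + 1/(jωL) + jωC
Y = (0.1323 − j0.02463) S
|Y| = 0.1345 S → |Z| = 1/|Y| = 7.432 Ω, ∠Z = −∠Y = 10.55°
I = V/|Z| = 2.422 A
P = VI cos φ = 18 × 2.422 × cos(10.55°) = 42.86 W

42.86 W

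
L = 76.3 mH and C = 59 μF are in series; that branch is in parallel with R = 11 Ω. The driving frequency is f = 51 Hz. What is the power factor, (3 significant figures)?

ω = 2πf = 320.4 rad/s
X_L = ωL = 24.4 Ω
X_C = 1/(ωC) = 52.9 Ω
Branch 1: Z₁ = R = 11.0 Ω
Branch 2 (series LC): Z₂ = j(X_L − X_C) = −j28.4 Ω
Parallel: Z = Z₁Z₂/(Z₁+Z₂), |Z| = 10.3 Ω, ∠Z = -21.1°
cos φ = cos(-21.1°) = 0.933

0.933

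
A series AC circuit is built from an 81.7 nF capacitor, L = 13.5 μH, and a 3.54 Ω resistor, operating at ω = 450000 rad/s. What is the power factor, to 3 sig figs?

X_L = ωL = 6.08 Ω
X_C = 1/(ωC) = 27.2 Ω
Net reactance X = X_L − X_C = -21.1 Ω
Z = 3.54 − j21.1 Ω
|Z| = √(3.54² + 21.1²) = 21.4 Ω
∠Z = arctan(-21.1/3.54) = -80.5°
cos φ = cos(-80.5°) = 0.165

0.165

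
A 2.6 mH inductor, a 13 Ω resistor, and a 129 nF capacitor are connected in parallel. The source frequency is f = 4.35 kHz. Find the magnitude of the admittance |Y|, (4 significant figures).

ω = 2πf = 27330 rad/s
X_L = ωL = 71.06 Ω
X_C = 1/(ωC) = 283.6 Ω
Parallel: admittances add. Y = 1/R + 1/(jωL) + jωC
Y = (0.07692 − j0.01055) S
|Y| = 0.07764 S → |Z| = 1/|Y| = 12.88 Ω, ∠Z = −∠Y = 7.807°

77.64 mS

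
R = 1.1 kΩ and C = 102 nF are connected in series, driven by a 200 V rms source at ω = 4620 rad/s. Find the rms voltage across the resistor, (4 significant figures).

92.04 V

X_C = 1/(ωC) = 2122 Ω
Z = 1100 − j2122 Ω
|Z| = √(1100² + 2122²) = 2390 Ω
I = V/|Z| = 83.67 mA
V_R = I·|Z_R| = 0.08367 × 1100 = 92.04 V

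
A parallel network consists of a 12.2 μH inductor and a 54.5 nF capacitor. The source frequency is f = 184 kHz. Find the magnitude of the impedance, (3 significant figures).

ω = 2πf = 1.156e+06 rad/s
X_L = ωL = 14.1 Ω
X_C = 1/(ωC) = 15.9 Ω
Parallel: admittances add. Y = 1/(jωL) + jωC
Y = (0 − j0.00789) S
|Y| = 0.00789 S → |Z| = 1/|Y| = 127 Ω, ∠Z = −∠Y = 90.0°

127 Ω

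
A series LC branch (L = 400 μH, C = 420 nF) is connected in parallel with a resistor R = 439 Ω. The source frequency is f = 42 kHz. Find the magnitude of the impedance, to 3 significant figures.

94.3 Ω

ω = 2πf = 263900 rad/s
X_L = ωL = 106 Ω
X_C = 1/(ωC) = 9.02 Ω
Branch 1: Z₁ = R = 439 Ω
Branch 2 (series LC): Z₂ = j(X_L − X_C) = j96.5 Ω
Parallel: Z = Z₁Z₂/(Z₁+Z₂), |Z| = 94.3 Ω, ∠Z = 77.6°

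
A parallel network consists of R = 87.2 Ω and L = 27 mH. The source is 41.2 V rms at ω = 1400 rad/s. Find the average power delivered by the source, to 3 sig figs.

X_L = ωL = 37.8 Ω
Parallel: admittances add. Y = 1/R + 1/(jωL)
Y = (0.0115 − j0.0265) S
|Y| = 0.0288 S → |Z| = 1/|Y| = 34.7 Ω, ∠Z = −∠Y = 66.6°
I = V/|Z| = 1.19 A
P = VI cos φ = 41.2 × 1.19 × cos(66.6°) = 19.5 W

19.5 W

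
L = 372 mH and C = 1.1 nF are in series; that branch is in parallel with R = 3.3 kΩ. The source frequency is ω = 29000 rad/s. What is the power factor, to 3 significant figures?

X_L = ωL = 10800 Ω
X_C = 1/(ωC) = 31300 Ω
Branch 1: Z₁ = R = 3300 Ω
Branch 2 (series LC): Z₂ = j(X_L − X_C) = −j20600 Ω
Parallel: Z = Z₁Z₂/(Z₁+Z₂), |Z| = 3260 Ω, ∠Z = -9.12°
cos φ = cos(-9.12°) = 0.987

0.987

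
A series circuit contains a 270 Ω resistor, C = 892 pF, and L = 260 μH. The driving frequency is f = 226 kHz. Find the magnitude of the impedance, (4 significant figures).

ω = 2πf = 1.42e+06 rad/s
X_L = ωL = 369.2 Ω
X_C = 1/(ωC) = 789.5 Ω
Net reactance X = X_L − X_C = -420.3 Ω
Z = 270.0 − j420.3 Ω
|Z| = √(270.0² + 420.3²) = 499.5 Ω

499.5 Ω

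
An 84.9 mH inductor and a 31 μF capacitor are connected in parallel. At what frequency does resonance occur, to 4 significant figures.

ω₀ = 1/√(LC) = 1/√(0.0849 × 3.1e-05) = 616.4 rad/s
f₀ = ω₀/(2π) = 98.10 Hz

98.10 Hz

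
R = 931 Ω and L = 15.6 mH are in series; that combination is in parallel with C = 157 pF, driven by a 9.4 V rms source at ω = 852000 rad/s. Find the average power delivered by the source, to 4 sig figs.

X_L = ωL = 13290 Ω
X_C = 1/(ωC) = 7476 Ω
Branch 1 (R+jX_L): Z₁ = 931.0 + j13290 Ω, |Z₁| = 13320 Ω
Branch 2 (−jX_C): Z₂ = −j7476 Ω
Parallel: Z = Z₁Z₂/(Z₁+Z₂), |Z| = 16910 Ω, ∠Z = -84.91°
I = V/|Z| = 555.8 μA
P = VI cos φ = 9.4 × 0.0005558 × cos(-84.91°) = 463.4 μW

463.4 μW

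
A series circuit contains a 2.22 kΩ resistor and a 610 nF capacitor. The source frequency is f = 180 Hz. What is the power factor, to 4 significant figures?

0.8373

ω = 2πf = 1131 rad/s
X_C = 1/(ωC) = 1449 Ω
Z = 2220 − j1449 Ω
|Z| = √(2220² + 1449²) = 2651 Ω
∠Z = arctan(-1449/2220) = -33.14°
cos φ = cos(-33.14°) = 0.8373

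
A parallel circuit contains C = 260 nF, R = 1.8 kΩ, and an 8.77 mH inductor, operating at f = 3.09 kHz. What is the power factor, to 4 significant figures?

ω = 2πf = 19420 rad/s
X_L = ωL = 170.3 Ω
X_C = 1/(ωC) = 198.1 Ω
Parallel: admittances add. Y = 1/R + 1/(jωL) + jωC
Y = (0.0005556 − j0.0008251) S
|Y| = 0.0009947 S → |Z| = 1/|Y| = 1005 Ω, ∠Z = −∠Y = 56.05°
cos φ = cos(56.05°) = 0.5585

0.5585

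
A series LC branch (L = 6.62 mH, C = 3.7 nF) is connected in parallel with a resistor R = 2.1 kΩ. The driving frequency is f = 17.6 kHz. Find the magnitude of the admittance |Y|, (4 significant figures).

753.6 μS

ω = 2πf = 110600 rad/s
X_L = ωL = 732.1 Ω
X_C = 1/(ωC) = 2444 Ω
Branch 1: Z₁ = R = 2100 Ω
Branch 2 (series LC): Z₂ = j(X_L − X_C) = −j1712 Ω
Parallel: Z = Z₁Z₂/(Z₁+Z₂), |Z| = 1327 Ω, ∠Z = -50.81°
|Y| = 1/|Z| = 753.6 μS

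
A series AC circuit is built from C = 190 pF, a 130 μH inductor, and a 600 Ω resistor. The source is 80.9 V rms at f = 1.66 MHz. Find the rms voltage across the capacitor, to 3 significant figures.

ω = 2πf = 1.043e+07 rad/s
X_L = ωL = 1360 Ω
X_C = 1/(ωC) = 505 Ω
Net reactance X = X_L − X_C = 851 Ω
Z = 600 + j851 Ω
|Z| = √(600² + 851²) = 1040 Ω
I = V/|Z| = 77.7 mA
V_C = I·|Z_C| = 0.0777 × 505 = 39.2 V

39.2 V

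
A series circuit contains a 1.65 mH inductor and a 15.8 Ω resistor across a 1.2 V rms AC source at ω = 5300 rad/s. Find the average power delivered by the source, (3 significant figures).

69.8 mW

X_L = ωL = 8.74 Ω
Z = 15.8 + j8.74 Ω
|Z| = √(15.8² + 8.74²) = 18.1 Ω
∠Z = arctan(8.74/15.8) = 29.0°
I = V/|Z| = 66.5 mA
P = VI cos φ = 1.2 × 0.0665 × cos(29.0°) = 69.8 mW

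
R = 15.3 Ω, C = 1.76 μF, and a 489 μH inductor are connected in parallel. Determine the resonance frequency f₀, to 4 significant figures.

5.425 kHz

ω₀ = 1/√(LC) = 1/√(0.000489 × 1.76e-06) = 34090 rad/s
f₀ = ω₀/(2π) = 5.425 kHz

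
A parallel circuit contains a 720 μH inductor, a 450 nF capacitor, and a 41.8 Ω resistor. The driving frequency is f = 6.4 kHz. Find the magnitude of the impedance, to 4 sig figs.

ω = 2πf = 40210 rad/s
X_L = ωL = 28.95 Ω
X_C = 1/(ωC) = 55.26 Ω
Parallel: admittances add. Y = 1/R + 1/(jωL) + jωC
Y = (0.02392 − j0.01644) S
|Y| = 0.02903 S → |Z| = 1/|Y| = 34.45 Ω, ∠Z = −∠Y = 34.50°

34.45 Ω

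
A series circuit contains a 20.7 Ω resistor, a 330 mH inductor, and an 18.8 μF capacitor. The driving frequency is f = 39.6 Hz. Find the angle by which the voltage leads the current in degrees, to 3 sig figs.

ω = 2πf = 248.8 rad/s
X_L = ωL = 82.1 Ω
X_C = 1/(ωC) = 214 Ω
Net reactance X = X_L − X_C = -132 Ω
Z = 20.7 − j132 Ω
|Z| = √(20.7² + 132²) = 133 Ω
∠Z = arctan(-132/20.7) = -81.1°

-81.1°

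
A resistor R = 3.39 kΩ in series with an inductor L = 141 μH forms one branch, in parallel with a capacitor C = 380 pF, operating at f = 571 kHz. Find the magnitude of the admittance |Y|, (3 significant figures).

1.35 mS

ω = 2πf = 3.588e+06 rad/s
X_L = ωL = 506 Ω
X_C = 1/(ωC) = 734 Ω
Branch 1 (R+jX_L): Z₁ = 3390 + j506 Ω, |Z₁| = 3430 Ω
Branch 2 (−jX_C): Z₂ = −j734 Ω
Parallel: Z = Z₁Z₂/(Z₁+Z₂), |Z| = 740 Ω, ∠Z = -77.7°
|Y| = 1/|Z| = 1.35 mS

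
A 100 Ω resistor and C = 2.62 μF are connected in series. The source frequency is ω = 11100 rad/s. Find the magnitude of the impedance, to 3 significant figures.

X_C = 1/(ωC) = 34.4 Ω
Z = 100 − j34.4 Ω
|Z| = √(100² + 34.4²) = 106 Ω

106 Ω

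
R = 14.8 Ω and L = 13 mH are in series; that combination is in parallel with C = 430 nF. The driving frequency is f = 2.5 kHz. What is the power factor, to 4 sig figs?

0.1843

ω = 2πf = 15710 rad/s
X_L = ωL = 204.2 Ω
X_C = 1/(ωC) = 148.1 Ω
Branch 1 (R+jX_L): Z₁ = 14.80 + j204.2 Ω, |Z₁| = 204.7 Ω
Branch 2 (−jX_C): Z₂ = −j148.1 Ω
Parallel: Z = Z₁Z₂/(Z₁+Z₂), |Z| = 522.0 Ω, ∠Z = -79.38°
cos φ = cos(-79.38°) = 0.1843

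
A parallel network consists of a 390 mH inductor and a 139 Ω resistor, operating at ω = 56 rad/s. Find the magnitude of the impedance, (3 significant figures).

21.6 Ω

X_L = ωL = 21.8 Ω
Parallel: admittances add. Y = 1/R + 1/(jωL)
Y = (0.00719 − j0.0458) S
|Y| = 0.0463 S → |Z| = 1/|Y| = 21.6 Ω, ∠Z = −∠Y = 81.1°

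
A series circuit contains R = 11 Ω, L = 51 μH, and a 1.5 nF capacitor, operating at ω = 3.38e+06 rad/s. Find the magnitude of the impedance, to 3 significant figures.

27.2 Ω

X_L = ωL = 172 Ω
X_C = 1/(ωC) = 197 Ω
Net reactance X = X_L − X_C = -24.9 Ω
Z = 11.0 − j24.9 Ω
|Z| = √(11.0² + 24.9²) = 27.2 Ω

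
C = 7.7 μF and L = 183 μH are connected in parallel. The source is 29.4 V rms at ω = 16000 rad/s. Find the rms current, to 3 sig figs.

X_L = ωL = 2.93 Ω
X_C = 1/(ωC) = 8.12 Ω
Parallel: admittances add. Y = 1/(jωL) + jωC
Y = (0 − j0.218) S
|Y| = 0.218 S → |Z| = 1/|Y| = 4.58 Ω, ∠Z = −∠Y = 90.0°
I = V/|Z| = 29.4/4.58 = 6.42 A

6.42 A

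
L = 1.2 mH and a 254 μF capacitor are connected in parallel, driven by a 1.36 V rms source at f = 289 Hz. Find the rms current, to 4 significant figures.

ω = 2πf = 1816 rad/s
X_L = ωL = 2.179 Ω
X_C = 1/(ωC) = 2.168 Ω
Parallel: admittances add. Y = 1/(jωL) + jωC
Y = (0 + j0.002299) S
|Y| = 0.002299 S → |Z| = 1/|Y| = 434.9 Ω, ∠Z = −∠Y = -90.00°
I = V/|Z| = 1.36/434.9 = 3.127 mA

3.127 mA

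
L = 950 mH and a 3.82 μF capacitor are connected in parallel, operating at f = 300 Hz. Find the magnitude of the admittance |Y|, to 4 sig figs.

ω = 2πf = 1885 rad/s
X_L = ωL = 1791 Ω
X_C = 1/(ωC) = 138.9 Ω
Parallel: admittances add. Y = 1/(jωL) + jωC
Y = (0 + j0.006642) S
|Y| = 0.006642 S → |Z| = 1/|Y| = 150.6 Ω, ∠Z = −∠Y = -90.00°

6.642 mS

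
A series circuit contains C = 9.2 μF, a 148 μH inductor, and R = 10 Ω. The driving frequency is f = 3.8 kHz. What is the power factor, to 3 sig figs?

0.995

ω = 2πf = 23880 rad/s
X_L = ωL = 3.53 Ω
X_C = 1/(ωC) = 4.55 Ω
Net reactance X = X_L − X_C = -1.02 Ω
Z = 10.0 − j1.02 Ω
|Z| = √(10.0² + 1.02²) = 10.1 Ω
∠Z = arctan(-1.02/10.0) = -5.82°
cos φ = cos(-5.82°) = 0.995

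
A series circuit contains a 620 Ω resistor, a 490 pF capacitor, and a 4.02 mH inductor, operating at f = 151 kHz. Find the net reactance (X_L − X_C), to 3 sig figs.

ω = 2πf = 948800 rad/s
X_L = ωL = 3810 Ω
X_C = 1/(ωC) = 2150 Ω
X = 3810 − 2150 = 1660 Ω

1660 Ω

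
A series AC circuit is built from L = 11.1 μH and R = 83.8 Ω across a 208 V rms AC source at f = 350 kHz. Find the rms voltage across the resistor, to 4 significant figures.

199.7 V

ω = 2πf = 2.199e+06 rad/s
X_L = ωL = 24.41 Ω
Z = 83.80 + j24.41 Ω
|Z| = √(83.80² + 24.41²) = 87.28 Ω
I = V/|Z| = 2.383 A
V_R = I·|Z_R| = 2.383 × 83.80 = 199.7 V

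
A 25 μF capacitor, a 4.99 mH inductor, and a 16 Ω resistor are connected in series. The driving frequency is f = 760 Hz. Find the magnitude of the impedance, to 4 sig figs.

22.24 Ω

ω = 2πf = 4775 rad/s
X_L = ωL = 23.83 Ω
X_C = 1/(ωC) = 8.377 Ω
Net reactance X = X_L − X_C = 15.45 Ω
Z = 16.00 + j15.45 Ω
|Z| = √(16.00² + 15.45²) = 22.24 Ω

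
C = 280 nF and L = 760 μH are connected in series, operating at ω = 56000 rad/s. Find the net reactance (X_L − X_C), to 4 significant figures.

X_L = ωL = 42.56 Ω
X_C = 1/(ωC) = 63.78 Ω
X = 42.56 − 63.78 = -21.22 Ω

-21.22 Ω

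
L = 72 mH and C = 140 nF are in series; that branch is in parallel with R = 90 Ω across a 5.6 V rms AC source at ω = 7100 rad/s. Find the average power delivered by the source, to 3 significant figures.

X_L = ωL = 511 Ω
X_C = 1/(ωC) = 1010 Ω
Branch 1: Z₁ = R = 90.0 Ω
Branch 2 (series LC): Z₂ = j(X_L − X_C) = −j495 Ω
Parallel: Z = Z₁Z₂/(Z₁+Z₂), |Z| = 88.5 Ω, ∠Z = -10.3°
I = V/|Z| = 63.2 mA
P = VI cos φ = 5.6 × 0.0632 × cos(-10.3°) = 348 mW

348 mW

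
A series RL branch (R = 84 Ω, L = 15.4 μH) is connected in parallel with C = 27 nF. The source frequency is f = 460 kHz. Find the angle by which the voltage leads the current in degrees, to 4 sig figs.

-82.75°

ω = 2πf = 2.89e+06 rad/s
X_L = ωL = 44.51 Ω
X_C = 1/(ωC) = 12.81 Ω
Branch 1 (R+jX_L): Z₁ = 84.00 + j44.51 Ω, |Z₁| = 95.06 Ω
Branch 2 (−jX_C): Z₂ = −j12.81 Ω
Parallel: Z = Z₁Z₂/(Z₁+Z₂), |Z| = 13.57 Ω, ∠Z = -82.75°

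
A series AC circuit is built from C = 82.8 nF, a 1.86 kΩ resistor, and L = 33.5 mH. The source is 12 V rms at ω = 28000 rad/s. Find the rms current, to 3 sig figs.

X_L = ωL = 938 Ω
X_C = 1/(ωC) = 431 Ω
Net reactance X = X_L − X_C = 507 Ω
Z = 1860 + j507 Ω
|Z| = √(1860² + 507²) = 1930 Ω
I = V/|Z| = 12/1930 = 6.22 mA

6.22 mA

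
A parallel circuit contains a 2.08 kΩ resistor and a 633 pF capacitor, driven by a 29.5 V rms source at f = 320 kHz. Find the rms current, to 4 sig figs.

ω = 2πf = 2.011e+06 rad/s
X_C = 1/(ωC) = 785.7 Ω
Parallel: admittances add. Y = 1/R + jωC
Y = (0.0004808 + j0.001273) S
|Y| = 0.001361 S → |Z| = 1/|Y| = 735.0 Ω, ∠Z = −∠Y = -69.31°
I = V/|Z| = 29.5/735.0 = 40.13 mA

40.13 mA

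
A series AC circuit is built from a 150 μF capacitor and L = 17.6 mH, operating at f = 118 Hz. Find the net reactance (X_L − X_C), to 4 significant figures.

ω = 2πf = 741.4 rad/s
X_L = ωL = 13.05 Ω
X_C = 1/(ωC) = 8.992 Ω
X = 13.05 − 8.992 = 4.057 Ω

4.057 Ω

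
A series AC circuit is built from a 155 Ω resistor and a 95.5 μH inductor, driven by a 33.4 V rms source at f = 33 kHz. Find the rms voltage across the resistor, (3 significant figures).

33.1 V

ω = 2πf = 207300 rad/s
X_L = ωL = 19.8 Ω
Z = 155 + j19.8 Ω
|Z| = √(155² + 19.8²) = 156 Ω
I = V/|Z| = 214 mA
V_R = I·|Z_R| = 0.214 × 155 = 33.1 V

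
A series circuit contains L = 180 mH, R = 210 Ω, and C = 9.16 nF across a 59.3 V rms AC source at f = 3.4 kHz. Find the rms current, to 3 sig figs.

ω = 2πf = 21360 rad/s
X_L = ωL = 3850 Ω
X_C = 1/(ωC) = 5110 Ω
Net reactance X = X_L − X_C = -1260 Ω
Z = 210 − j1260 Ω
|Z| = √(210² + 1260²) = 1280 Ω
I = V/|Z| = 59.3/1280 = 46.2 mA

46.2 mA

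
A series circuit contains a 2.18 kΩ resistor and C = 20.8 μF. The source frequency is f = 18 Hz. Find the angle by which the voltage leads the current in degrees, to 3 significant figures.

ω = 2πf = 113.1 rad/s
X_C = 1/(ωC) = 425 Ω
Z = 2180 − j425 Ω
|Z| = √(2180² + 425²) = 2220 Ω
∠Z = arctan(-425/2180) = -11.0°

-11.0°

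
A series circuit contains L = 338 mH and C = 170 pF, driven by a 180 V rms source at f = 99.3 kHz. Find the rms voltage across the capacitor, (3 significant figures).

ω = 2πf = 623900 rad/s
X_L = ωL = 211000 Ω
X_C = 1/(ωC) = 9430 Ω
Net reactance X = X_L − X_C = 201000 Ω
Z = j201000 Ω
|Z| = √(0² + 201000²) = 201000 Ω
I = V/|Z| = 893 μA
V_C = I·|Z_C| = 0.000893 × 9430 = 8.42 V

8.42 V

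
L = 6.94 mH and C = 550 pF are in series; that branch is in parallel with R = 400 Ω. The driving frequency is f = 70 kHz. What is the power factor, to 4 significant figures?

0.9379

ω = 2πf = 439800 rad/s
X_L = ωL = 3052 Ω
X_C = 1/(ωC) = 4134 Ω
Branch 1: Z₁ = R = 400.0 Ω
Branch 2 (series LC): Z₂ = j(X_L − X_C) = −j1082 Ω
Parallel: Z = Z₁Z₂/(Z₁+Z₂), |Z| = 375.2 Ω, ∠Z = -20.30°
cos φ = cos(-20.30°) = 0.9379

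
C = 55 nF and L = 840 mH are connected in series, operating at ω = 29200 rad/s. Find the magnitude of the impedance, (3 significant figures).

X_L = ωL = 24500 Ω
X_C = 1/(ωC) = 623 Ω
Net reactance X = X_L − X_C = 23900 Ω
Z = j23900 Ω
|Z| = √(0² + 23900²) = 23900 Ω

23900 Ω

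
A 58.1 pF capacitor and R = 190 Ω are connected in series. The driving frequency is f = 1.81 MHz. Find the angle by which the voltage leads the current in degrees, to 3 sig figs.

-82.8°

ω = 2πf = 1.137e+07 rad/s
X_C = 1/(ωC) = 1510 Ω
Z = 190 − j1510 Ω
|Z| = √(190² + 1510²) = 1530 Ω
∠Z = arctan(-1510/190) = -82.8°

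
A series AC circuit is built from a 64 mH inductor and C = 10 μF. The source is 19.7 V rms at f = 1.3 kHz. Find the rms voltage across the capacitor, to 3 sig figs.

ω = 2πf = 8168 rad/s
X_L = ωL = 523 Ω
X_C = 1/(ωC) = 12.2 Ω
Net reactance X = X_L − X_C = 511 Ω
Z = j511 Ω
|Z| = √(0² + 511²) = 511 Ω
I = V/|Z| = 38.6 mA
V_C = I·|Z_C| = 0.0386 × 12.2 = 0.472 V

0.472 V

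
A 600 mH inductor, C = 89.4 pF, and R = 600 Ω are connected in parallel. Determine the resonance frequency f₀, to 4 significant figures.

ω₀ = 1/√(LC) = 1/√(0.6 × 8.94e-11) = 136500 rad/s
f₀ = ω₀/(2π) = 21.73 kHz

21.73 kHz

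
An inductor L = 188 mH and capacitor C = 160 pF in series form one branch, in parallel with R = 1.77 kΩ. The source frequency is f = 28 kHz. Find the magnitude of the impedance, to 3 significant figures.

1430 Ω

ω = 2πf = 175900 rad/s
X_L = ωL = 33100 Ω
X_C = 1/(ωC) = 35500 Ω
Branch 1: Z₁ = R = 1770 Ω
Branch 2 (series LC): Z₂ = j(X_L − X_C) = −j2450 Ω
Parallel: Z = Z₁Z₂/(Z₁+Z₂), |Z| = 1430 Ω, ∠Z = -35.8°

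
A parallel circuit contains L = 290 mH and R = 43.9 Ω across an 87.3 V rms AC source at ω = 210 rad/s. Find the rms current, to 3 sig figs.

2.45 A

X_L = ωL = 60.9 Ω
Parallel: admittances add. Y = 1/R + 1/(jωL)
Y = (0.0228 − j0.0164) S
|Y| = 0.0281 S → |Z| = 1/|Y| = 35.6 Ω, ∠Z = −∠Y = 35.8°
I = V/|Z| = 87.3/35.6 = 2.45 A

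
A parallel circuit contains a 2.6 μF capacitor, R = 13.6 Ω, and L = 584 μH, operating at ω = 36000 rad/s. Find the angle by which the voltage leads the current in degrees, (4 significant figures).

-32.05°

X_L = ωL = 21.02 Ω
X_C = 1/(ωC) = 10.68 Ω
Parallel: admittances add. Y = 1/R + 1/(jωL) + jωC
Y = (0.07353 + j0.04604) S
|Y| = 0.08675 S → |Z| = 1/|Y| = 11.53 Ω, ∠Z = −∠Y = -32.05°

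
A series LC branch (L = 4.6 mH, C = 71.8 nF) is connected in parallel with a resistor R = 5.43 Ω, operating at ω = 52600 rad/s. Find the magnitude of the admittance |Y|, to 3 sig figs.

X_L = ωL = 242 Ω
X_C = 1/(ωC) = 265 Ω
Branch 1: Z₁ = R = 5.43 Ω
Branch 2 (series LC): Z₂ = j(X_L − X_C) = −j22.8 Ω
Parallel: Z = Z₁Z₂/(Z₁+Z₂), |Z| = 5.28 Ω, ∠Z = -13.4°
|Y| = 1/|Z| = 189 mS

189 mS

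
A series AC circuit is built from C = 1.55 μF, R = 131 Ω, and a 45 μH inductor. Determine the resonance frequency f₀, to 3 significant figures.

19.1 kHz

ω₀ = 1/√(LC) = 1/√(4.5e-05 × 1.55e-06) = 119700 rad/s
f₀ = ω₀/(2π) = 19.1 kHz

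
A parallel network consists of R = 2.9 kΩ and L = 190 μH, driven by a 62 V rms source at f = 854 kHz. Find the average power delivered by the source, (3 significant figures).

ω = 2πf = 5.366e+06 rad/s
X_L = ωL = 1020 Ω
Parallel: admittances add. Y = 1/R + 1/(jωL)
Y = (0.000345 − j0.000981) S
|Y| = 0.00104 S → |Z| = 1/|Y| = 962 Ω, ∠Z = −∠Y = 70.6°
I = V/|Z| = 64.5 mA
P = VI cos φ = 62 × 0.0645 × cos(70.6°) = 1.33 W

1.33 W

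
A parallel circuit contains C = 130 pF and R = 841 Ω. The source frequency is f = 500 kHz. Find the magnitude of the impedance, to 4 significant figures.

ω = 2πf = 3.142e+06 rad/s
X_C = 1/(ωC) = 2449 Ω
Parallel: admittances add. Y = 1/R + jωC
Y = (0.001189 + j0.0004084) S
|Y| = 0.001257 S → |Z| = 1/|Y| = 795.4 Ω, ∠Z = −∠Y = -18.96°

795.4 Ω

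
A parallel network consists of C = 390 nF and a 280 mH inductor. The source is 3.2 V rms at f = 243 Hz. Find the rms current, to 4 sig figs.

ω = 2πf = 1527 rad/s
X_L = ωL = 427.5 Ω
X_C = 1/(ωC) = 1679 Ω
Parallel: admittances add. Y = 1/(jωL) + jωC
Y = (0 − j0.001744) S
|Y| = 0.001744 S → |Z| = 1/|Y| = 573.5 Ω, ∠Z = −∠Y = 90.00°
I = V/|Z| = 3.2/573.5 = 5.580 mA

5.580 mA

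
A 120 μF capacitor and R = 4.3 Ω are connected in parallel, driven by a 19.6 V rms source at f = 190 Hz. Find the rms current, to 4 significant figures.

5.354 A

ω = 2πf = 1194 rad/s
X_C = 1/(ωC) = 6.980 Ω
Parallel: admittances add. Y = 1/R + jωC
Y = (0.2326 + j0.1433) S
|Y| = 0.2731 S → |Z| = 1/|Y| = 3.661 Ω, ∠Z = −∠Y = -31.63°
I = V/|Z| = 19.6/3.661 = 5.354 A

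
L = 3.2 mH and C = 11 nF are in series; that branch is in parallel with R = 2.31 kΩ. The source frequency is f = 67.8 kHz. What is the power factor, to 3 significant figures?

0.446

ω = 2πf = 426000 rad/s
X_L = ωL = 1360 Ω
X_C = 1/(ωC) = 213 Ω
Branch 1: Z₁ = R = 2310 Ω
Branch 2 (series LC): Z₂ = j(X_L − X_C) = j1150 Ω
Parallel: Z = Z₁Z₂/(Z₁+Z₂), |Z| = 1030 Ω, ∠Z = 63.5°
cos φ = cos(63.5°) = 0.446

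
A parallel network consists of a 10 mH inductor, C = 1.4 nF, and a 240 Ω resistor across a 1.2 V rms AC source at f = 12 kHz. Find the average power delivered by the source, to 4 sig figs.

ω = 2πf = 75400 rad/s
X_L = ωL = 754.0 Ω
X_C = 1/(ωC) = 9474 Ω
Parallel: admittances add. Y = 1/R + 1/(jωL) + jωC
Y = (0.004167 − j0.001221) S
|Y| = 0.004342 S → |Z| = 1/|Y| = 230.3 Ω, ∠Z = −∠Y = 16.33°
I = V/|Z| = 5.210 mA
P = VI cos φ = 1.2 × 0.005210 × cos(16.33°) = 6.000 mW

6.000 mW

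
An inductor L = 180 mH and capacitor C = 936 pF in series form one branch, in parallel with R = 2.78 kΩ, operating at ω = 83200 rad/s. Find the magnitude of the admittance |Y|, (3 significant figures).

X_L = ωL = 15000 Ω
X_C = 1/(ωC) = 12800 Ω
Branch 1: Z₁ = R = 2780 Ω
Branch 2 (series LC): Z₂ = j(X_L − X_C) = j2130 Ω
Parallel: Z = Z₁Z₂/(Z₁+Z₂), |Z| = 1690 Ω, ∠Z = 52.5°
|Y| = 1/|Z| = 591 μS

591 μS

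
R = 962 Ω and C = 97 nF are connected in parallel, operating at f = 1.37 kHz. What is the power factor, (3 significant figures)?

0.780

ω = 2πf = 8608 rad/s
X_C = 1/(ωC) = 1200 Ω
Parallel: admittances add. Y = 1/R + jωC
Y = (0.00104 + j0.000835) S
|Y| = 0.00133 S → |Z| = 1/|Y| = 750 Ω, ∠Z = −∠Y = -38.8°
cos φ = cos(-38.8°) = 0.780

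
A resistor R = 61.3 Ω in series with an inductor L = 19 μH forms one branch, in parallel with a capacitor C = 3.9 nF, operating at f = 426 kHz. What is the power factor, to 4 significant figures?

ω = 2πf = 2.677e+06 rad/s
X_L = ωL = 50.86 Ω
X_C = 1/(ωC) = 95.80 Ω
Branch 1 (R+jX_L): Z₁ = 61.30 + j50.86 Ω, |Z₁| = 79.65 Ω
Branch 2 (−jX_C): Z₂ = −j95.80 Ω
Parallel: Z = Z₁Z₂/(Z₁+Z₂), |Z| = 100.4 Ω, ∠Z = -14.07°
cos φ = cos(-14.07°) = 0.9700

0.9700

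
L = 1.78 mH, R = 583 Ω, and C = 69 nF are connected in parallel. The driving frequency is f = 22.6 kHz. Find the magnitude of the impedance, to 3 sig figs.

ω = 2πf = 142000 rad/s
X_L = ωL = 253 Ω
X_C = 1/(ωC) = 102 Ω
Parallel: admittances add. Y = 1/R + 1/(jωL) + jωC
Y = (0.00172 + j0.00584) S
|Y| = 0.00609 S → |Z| = 1/|Y| = 164 Ω, ∠Z = −∠Y = -73.6°

164 Ω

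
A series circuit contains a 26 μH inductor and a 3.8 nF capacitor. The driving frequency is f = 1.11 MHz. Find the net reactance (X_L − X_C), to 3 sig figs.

ω = 2πf = 6.974e+06 rad/s
X_L = ωL = 181 Ω
X_C = 1/(ωC) = 37.7 Ω
X = 181 − 37.7 = 144 Ω

144 Ω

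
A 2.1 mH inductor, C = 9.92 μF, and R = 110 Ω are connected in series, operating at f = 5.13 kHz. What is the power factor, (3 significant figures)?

ω = 2πf = 32230 rad/s
X_L = ωL = 67.7 Ω
X_C = 1/(ωC) = 3.13 Ω
Net reactance X = X_L − X_C = 64.6 Ω
Z = 110 + j64.6 Ω
|Z| = √(110² + 64.6²) = 128 Ω
∠Z = arctan(64.6/110) = 30.4°
cos φ = cos(30.4°) = 0.862

0.862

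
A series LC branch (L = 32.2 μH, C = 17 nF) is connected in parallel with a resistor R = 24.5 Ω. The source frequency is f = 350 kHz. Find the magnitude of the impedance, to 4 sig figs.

ω = 2πf = 2.199e+06 rad/s
X_L = ωL = 70.81 Ω
X_C = 1/(ωC) = 26.75 Ω
Branch 1: Z₁ = R = 24.50 Ω
Branch 2 (series LC): Z₂ = j(X_L − X_C) = j44.06 Ω
Parallel: Z = Z₁Z₂/(Z₁+Z₂), |Z| = 21.41 Ω, ∠Z = 29.08°

21.41 Ω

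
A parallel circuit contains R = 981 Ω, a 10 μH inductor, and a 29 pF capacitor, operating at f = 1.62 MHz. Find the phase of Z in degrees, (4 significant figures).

ω = 2πf = 1.018e+07 rad/s
X_L = ωL = 101.8 Ω
X_C = 1/(ωC) = 3388 Ω
Parallel: admittances add. Y = 1/R + 1/(jωL) + jωC
Y = (0.001019 − j0.009529) S
|Y| = 0.009584 S → |Z| = 1/|Y| = 104.3 Ω, ∠Z = −∠Y = 83.89°

83.89°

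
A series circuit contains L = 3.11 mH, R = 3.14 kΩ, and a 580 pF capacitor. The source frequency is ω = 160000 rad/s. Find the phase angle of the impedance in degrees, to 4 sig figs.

-73.01°

X_L = ωL = 497.6 Ω
X_C = 1/(ωC) = 10780 Ω
Net reactance X = X_L − X_C = -10280 Ω
Z = 3140 − j10280 Ω
|Z| = √(3140² + 10280²) = 10750 Ω
∠Z = arctan(-10280/3140) = -73.01°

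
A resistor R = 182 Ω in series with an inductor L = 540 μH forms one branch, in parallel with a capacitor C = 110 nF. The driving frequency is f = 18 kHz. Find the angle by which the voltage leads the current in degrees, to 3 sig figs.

-65.4°

ω = 2πf = 113100 rad/s
X_L = ωL = 61.1 Ω
X_C = 1/(ωC) = 80.4 Ω
Branch 1 (R+jX_L): Z₁ = 182 + j61.1 Ω, |Z₁| = 192 Ω
Branch 2 (−jX_C): Z₂ = −j80.4 Ω
Parallel: Z = Z₁Z₂/(Z₁+Z₂), |Z| = 84.3 Ω, ∠Z = -65.4°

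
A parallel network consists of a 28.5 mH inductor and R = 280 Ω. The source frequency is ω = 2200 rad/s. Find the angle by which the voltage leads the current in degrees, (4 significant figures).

77.38°

X_L = ωL = 62.70 Ω
Parallel: admittances add. Y = 1/R + 1/(jωL)
Y = (0.003571 − j0.01595) S
|Y| = 0.01634 S → |Z| = 1/|Y| = 61.18 Ω, ∠Z = −∠Y = 77.38°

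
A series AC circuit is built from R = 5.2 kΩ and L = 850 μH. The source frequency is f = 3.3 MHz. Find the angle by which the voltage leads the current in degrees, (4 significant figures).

ω = 2πf = 2.073e+07 rad/s
X_L = ωL = 17620 Ω
Z = 5200 + j17620 Ω
|Z| = √(5200² + 17620²) = 18380 Ω
∠Z = arctan(17620/5200) = 73.56°

73.56°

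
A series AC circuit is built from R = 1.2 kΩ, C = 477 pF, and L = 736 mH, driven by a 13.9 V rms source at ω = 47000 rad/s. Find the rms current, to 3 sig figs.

X_L = ωL = 34600 Ω
X_C = 1/(ωC) = 44600 Ω
Net reactance X = X_L − X_C = -10000 Ω
Z = 1200 − j10000 Ω
|Z| = √(1200² + 10000²) = 10100 Ω
I = V/|Z| = 13.9/10100 = 1.38 mA

1.38 mA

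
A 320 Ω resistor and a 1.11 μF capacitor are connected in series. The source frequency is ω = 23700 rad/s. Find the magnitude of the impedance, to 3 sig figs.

322 Ω

X_C = 1/(ωC) = 38.0 Ω
Z = 320 − j38.0 Ω
|Z| = √(320² + 38.0²) = 322 Ω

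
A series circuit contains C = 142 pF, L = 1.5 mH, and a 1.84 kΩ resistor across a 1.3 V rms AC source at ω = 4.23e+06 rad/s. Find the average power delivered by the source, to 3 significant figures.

123 μW

X_L = ωL = 6340 Ω
X_C = 1/(ωC) = 1660 Ω
Net reactance X = X_L − X_C = 4680 Ω
Z = 1840 + j4680 Ω
|Z| = √(1840² + 4680²) = 5030 Ω
∠Z = arctan(4680/1840) = 68.5°
I = V/|Z| = 259 μA
P = VI cos φ = 1.3 × 0.000259 × cos(68.5°) = 123 μW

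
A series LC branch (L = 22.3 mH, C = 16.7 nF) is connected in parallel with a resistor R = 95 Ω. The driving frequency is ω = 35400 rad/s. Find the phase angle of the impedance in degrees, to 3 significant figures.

-6.01°

X_L = ωL = 789 Ω
X_C = 1/(ωC) = 1690 Ω
Branch 1: Z₁ = R = 95.0 Ω
Branch 2 (series LC): Z₂ = j(X_L − X_C) = −j902 Ω
Parallel: Z = Z₁Z₂/(Z₁+Z₂), |Z| = 94.5 Ω, ∠Z = -6.01°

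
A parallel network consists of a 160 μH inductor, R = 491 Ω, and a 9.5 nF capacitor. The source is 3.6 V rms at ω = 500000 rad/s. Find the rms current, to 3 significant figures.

28.8 mA

X_L = ωL = 80.0 Ω
X_C = 1/(ωC) = 211 Ω
Parallel: admittances add. Y = 1/R + 1/(jωL) + jωC
Y = (0.00204 − j0.00775) S
|Y| = 0.00801 S → |Z| = 1/|Y| = 125 Ω, ∠Z = −∠Y = 75.3°
I = V/|Z| = 3.6/125 = 28.8 mA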